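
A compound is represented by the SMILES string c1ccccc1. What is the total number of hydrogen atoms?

Walk through each heavy atom and fill implicit hydrogens from standard valence (C 4, N 3, O 2, S 2, halogen 1); for lowercase aromatic atoms, an aromatic c carries 1 H when it has two neighbours and 0 H with three, and aromatic n carries 0 H:
  atom 1: aromatic c, 2 neighbours → 1 H
  atom 2: aromatic c, 2 neighbours → 1 H
  atom 3: aromatic c, 2 neighbours → 1 H
  atom 4: aromatic c, 2 neighbours → 1 H
  atom 5: aromatic c, 2 neighbours → 1 H
  atom 6: aromatic c, 2 neighbours → 1 H
Total hydrogens: 6.

6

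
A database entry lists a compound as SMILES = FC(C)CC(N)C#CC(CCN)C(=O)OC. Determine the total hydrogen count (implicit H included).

19

Walk through each heavy atom and fill implicit hydrogens from standard valence (C 4, N 3, O 2, S 2, halogen 1):
  atom 1: F (halogen, monovalent) → 0 H
  atom 2: C, bond orders sum to 3 (valence 4) → 1 H
  atom 3: C, bond orders sum to 1 (valence 4) → 3 H
  atom 4: C, bond orders sum to 2 (valence 4) → 2 H
  atom 5: C, bond orders sum to 3 (valence 4) → 1 H
  atom 6: N, bond orders sum to 1 (valence 3) → 2 H
  atom 7: C, bond orders sum to 4 (valence 4) → 0 H
  atom 8: C, bond orders sum to 4 (valence 4) → 0 H
  atom 9: C, bond orders sum to 3 (valence 4) → 1 H
  atom 10: C, bond orders sum to 2 (valence 4) → 2 H
  atom 11: C, bond orders sum to 2 (valence 4) → 2 H
  atom 12: N, bond orders sum to 1 (valence 3) → 2 H
  atom 13: C, bond orders sum to 4 (valence 4) → 0 H
  atom 14: O, bond orders sum to 2 (valence 2) → 0 H
  atom 15: O, bond orders sum to 2 (valence 2) → 0 H
  atom 16: C, bond orders sum to 1 (valence 4) → 3 H
Total hydrogens: 19.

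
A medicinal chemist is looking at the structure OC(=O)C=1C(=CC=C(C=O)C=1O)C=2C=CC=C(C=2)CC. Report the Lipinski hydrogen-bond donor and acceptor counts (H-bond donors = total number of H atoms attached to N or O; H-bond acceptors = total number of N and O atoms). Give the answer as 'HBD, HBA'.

Donors: find every N or O and count the H atoms it carries.
  atom 1 (O): bond orders sum to 1 → 1 H
  atom 3 (O): bond orders sum to 2 → 0 H
  atom 10 (O): bond orders sum to 2 → 0 H
  atom 12 (O): bond orders sum to 1 → 1 H
Lipinski HBD = 2.
Acceptors: N atoms = 0, O atoms = 4 → HBA = 4.

2, 4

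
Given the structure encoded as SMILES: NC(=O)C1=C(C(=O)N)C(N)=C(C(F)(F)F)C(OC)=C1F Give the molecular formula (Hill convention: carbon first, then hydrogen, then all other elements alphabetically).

Walk through each heavy atom and fill implicit hydrogens from standard valence (C 4, N 3, O 2, S 2, halogen 1):
  atom 1: N, bond orders sum to 1 (valence 3) → 2 H
  atom 2: C, bond orders sum to 4 (valence 4) → 0 H
  atom 3: O, bond orders sum to 2 (valence 2) → 0 H
  atom 4: C, bond orders sum to 4 (valence 4) → 0 H
  atom 5: C, bond orders sum to 4 (valence 4) → 0 H
  atom 6: C, bond orders sum to 4 (valence 4) → 0 H
  atom 7: O, bond orders sum to 2 (valence 2) → 0 H
  atom 8: N, bond orders sum to 1 (valence 3) → 2 H
  atom 9: C, bond orders sum to 4 (valence 4) → 0 H
  atom 10: N, bond orders sum to 1 (valence 3) → 2 H
  atom 11: C, bond orders sum to 4 (valence 4) → 0 H
  atom 12: C, bond orders sum to 4 (valence 4) → 0 H
  atom 13: F (halogen, monovalent) → 0 H
  atom 14: F (halogen, monovalent) → 0 H
  atom 15: F (halogen, monovalent) → 0 H
  atom 16: C, bond orders sum to 4 (valence 4) → 0 H
  atom 17: O, bond orders sum to 2 (valence 2) → 0 H
  atom 18: C, bond orders sum to 1 (valence 4) → 3 H
  atom 19: C, bond orders sum to 4 (valence 4) → 0 H
  atom 20: F (halogen, monovalent) → 0 H
Totals → C:10, H:9, F:4, N:3, O:3.

C10H9F4N3O3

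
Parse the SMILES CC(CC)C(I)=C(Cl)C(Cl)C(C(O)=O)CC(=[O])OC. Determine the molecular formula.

C12H17Cl2IO4

Walk through each heavy atom and fill implicit hydrogens from standard valence (C 4, N 3, O 2, S 2, halogen 1):
  atom 1: C, bond orders sum to 1 (valence 4) → 3 H
  atom 2: C, bond orders sum to 3 (valence 4) → 1 H
  atom 3: C, bond orders sum to 2 (valence 4) → 2 H
  atom 4: C, bond orders sum to 1 (valence 4) → 3 H
  atom 5: C, bond orders sum to 4 (valence 4) → 0 H
  atom 6: I (halogen, monovalent) → 0 H
  atom 7: C, bond orders sum to 4 (valence 4) → 0 H
  atom 8: Cl (halogen, monovalent) → 0 H
  atom 9: C, bond orders sum to 3 (valence 4) → 1 H
  atom 10: Cl (halogen, monovalent) → 0 H
  atom 11: C, bond orders sum to 3 (valence 4) → 1 H
  atom 12: C, bond orders sum to 4 (valence 4) → 0 H
  atom 13: O, bond orders sum to 1 (valence 2) → 1 H
  atom 14: O, bond orders sum to 2 (valence 2) → 0 H
  atom 15: C, bond orders sum to 2 (valence 4) → 2 H
  atom 16: C, bond orders sum to 4 (valence 4) → 0 H
  atom 17: O with explicit H count 0
  atom 18: O, bond orders sum to 2 (valence 2) → 0 H
  atom 19: C, bond orders sum to 1 (valence 4) → 3 H
Totals → C:12, H:17, Cl:2, I:1, O:4.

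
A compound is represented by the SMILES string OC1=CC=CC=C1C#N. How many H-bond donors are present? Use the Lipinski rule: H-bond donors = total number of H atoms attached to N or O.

Donors: find every N or O and count the H atoms it carries.
  atom 1 (O): bond orders sum to 1 → 1 H
  atom 9 (N): bond orders sum to 3 → 0 H
Lipinski HBD = 1.

1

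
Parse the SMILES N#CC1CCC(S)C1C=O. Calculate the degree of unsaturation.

Degree of unsaturation = (number of rings) + (number of π bonds).
Ring closures in the SMILES: 1.
π bonds: 1 double bond (each 1 DoU), 1 triple bond (each 2 DoU) → 3 DoU from unsaturation.
Total DoU = 1 + 3 = 4.

4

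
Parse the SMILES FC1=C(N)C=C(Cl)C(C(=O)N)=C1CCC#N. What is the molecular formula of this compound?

C10H9ClFN3O

Walk through each heavy atom and fill implicit hydrogens from standard valence (C 4, N 3, O 2, S 2, halogen 1):
  atom 1: F (halogen, monovalent) → 0 H
  atom 2: C, bond orders sum to 4 (valence 4) → 0 H
  atom 3: C, bond orders sum to 4 (valence 4) → 0 H
  atom 4: N, bond orders sum to 1 (valence 3) → 2 H
  atom 5: C, bond orders sum to 3 (valence 4) → 1 H
  atom 6: C, bond orders sum to 4 (valence 4) → 0 H
  atom 7: Cl (halogen, monovalent) → 0 H
  atom 8: C, bond orders sum to 4 (valence 4) → 0 H
  atom 9: C, bond orders sum to 4 (valence 4) → 0 H
  atom 10: O, bond orders sum to 2 (valence 2) → 0 H
  atom 11: N, bond orders sum to 1 (valence 3) → 2 H
  atom 12: C, bond orders sum to 4 (valence 4) → 0 H
  atom 13: C, bond orders sum to 2 (valence 4) → 2 H
  atom 14: C, bond orders sum to 2 (valence 4) → 2 H
  atom 15: C, bond orders sum to 4 (valence 4) → 0 H
  atom 16: N, bond orders sum to 3 (valence 3) → 0 H
Totals → C:10, H:9, Cl:1, F:1, N:3, O:1.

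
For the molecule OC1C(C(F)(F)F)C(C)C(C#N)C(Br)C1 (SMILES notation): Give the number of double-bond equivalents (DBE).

Degree of unsaturation = (number of rings) + (number of π bonds).
Ring closures in the SMILES: 1.
π bonds: 1 triple bond (each 2 DoU) → 2 DoU from unsaturation.
Total DoU = 1 + 2 = 3.

3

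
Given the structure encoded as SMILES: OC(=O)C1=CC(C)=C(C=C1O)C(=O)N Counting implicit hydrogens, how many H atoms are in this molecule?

Walk through each heavy atom and fill implicit hydrogens from standard valence (C 4, N 3, O 2, S 2, halogen 1):
  atom 1: O, bond orders sum to 1 (valence 2) → 1 H
  atom 2: C, bond orders sum to 4 (valence 4) → 0 H
  atom 3: O, bond orders sum to 2 (valence 2) → 0 H
  atom 4: C, bond orders sum to 4 (valence 4) → 0 H
  atom 5: C, bond orders sum to 3 (valence 4) → 1 H
  atom 6: C, bond orders sum to 4 (valence 4) → 0 H
  atom 7: C, bond orders sum to 1 (valence 4) → 3 H
  atom 8: C, bond orders sum to 4 (valence 4) → 0 H
  atom 9: C, bond orders sum to 3 (valence 4) → 1 H
  atom 10: C, bond orders sum to 4 (valence 4) → 0 H
  atom 11: O, bond orders sum to 1 (valence 2) → 1 H
  atom 12: C, bond orders sum to 4 (valence 4) → 0 H
  atom 13: O, bond orders sum to 2 (valence 2) → 0 H
  atom 14: N, bond orders sum to 1 (valence 3) → 2 H
Total hydrogens: 9.

9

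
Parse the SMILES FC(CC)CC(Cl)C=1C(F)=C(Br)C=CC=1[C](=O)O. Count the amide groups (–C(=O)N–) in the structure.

0

Scan the SMILES for the amide motif — none present.
Groups that are present: 1 carboxylic acid.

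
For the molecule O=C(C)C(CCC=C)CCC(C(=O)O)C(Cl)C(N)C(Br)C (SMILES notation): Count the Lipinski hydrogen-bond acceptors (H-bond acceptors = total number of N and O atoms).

4

N atoms: 1; O atoms: 3.
Lipinski HBA = 1 + 3 = 4.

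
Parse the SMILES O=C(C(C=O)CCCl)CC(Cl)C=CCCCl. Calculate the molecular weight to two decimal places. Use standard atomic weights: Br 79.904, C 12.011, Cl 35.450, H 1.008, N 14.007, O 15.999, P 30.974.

First, the molecular formula is C11H15Cl3O2 (counting implicit H from valence).
  C: 11 × 12.011 = 132.121
  Cl: 3 × 35.450 = 106.350
  H: 15 × 1.008 = 15.120
  O: 2 × 15.999 = 31.998
Sum: 11×12.011 + 3×35.450 + 15×1.008 + 2×15.999 = 285.589 → 285.59 g/mol.

285.59 g/mol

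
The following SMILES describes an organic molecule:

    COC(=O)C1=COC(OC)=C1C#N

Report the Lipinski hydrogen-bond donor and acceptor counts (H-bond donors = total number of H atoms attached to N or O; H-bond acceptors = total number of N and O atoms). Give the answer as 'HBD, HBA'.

Donors: find every N or O and count the H atoms it carries.
  atom 2 (O): bond orders sum to 2 → 0 H
  atom 4 (O): bond orders sum to 2 → 0 H
  atom 7 (O): bond orders sum to 2 → 0 H
  atom 9 (O): bond orders sum to 2 → 0 H
  atom 13 (N): bond orders sum to 3 → 0 H
Lipinski HBD = 0.
Acceptors: N atoms = 1, O atoms = 4 → HBA = 5.

0, 5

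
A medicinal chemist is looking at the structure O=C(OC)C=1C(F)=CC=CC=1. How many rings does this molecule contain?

1

In SMILES, each pair of matching ring-closure digits denotes one ring-closing bond; the number of such bonds equals the number of independent rings.
Ring-closure bonds here: 1.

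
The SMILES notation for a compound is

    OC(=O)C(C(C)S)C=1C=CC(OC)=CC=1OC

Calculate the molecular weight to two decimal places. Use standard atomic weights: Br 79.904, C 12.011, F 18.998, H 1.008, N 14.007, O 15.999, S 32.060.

256.32 g/mol

First, the molecular formula is C12H16O4S (counting implicit H from valence).
  C: 12 × 12.011 = 144.132
  H: 16 × 1.008 = 16.128
  O: 4 × 15.999 = 63.996
  S: 1 × 32.060 = 32.060
Sum: 12×12.011 + 16×1.008 + 4×15.999 + 1×32.060 = 256.316 → 256.32 g/mol.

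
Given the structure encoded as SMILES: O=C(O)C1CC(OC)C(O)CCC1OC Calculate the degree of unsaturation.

2

Degree of unsaturation = (number of rings) + (number of π bonds).
Ring closures in the SMILES: 1.
π bonds: 1 double bond (each 1 DoU) → 1 DoU from unsaturation.
Total DoU = 1 + 1 = 2.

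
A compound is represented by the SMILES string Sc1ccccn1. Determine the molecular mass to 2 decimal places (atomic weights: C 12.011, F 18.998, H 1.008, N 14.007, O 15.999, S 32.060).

First, the molecular formula is C5H5NS (counting implicit H from valence).
  C: 5 × 12.011 = 60.055
  H: 5 × 1.008 = 5.040
  N: 1 × 14.007 = 14.007
  S: 1 × 32.060 = 32.060
Sum: 5×12.011 + 5×1.008 + 1×14.007 + 1×32.060 = 111.162 → 111.16 g/mol.

111.16 g/mol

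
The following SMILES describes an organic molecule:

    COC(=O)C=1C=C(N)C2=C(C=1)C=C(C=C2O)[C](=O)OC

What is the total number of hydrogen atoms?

Walk through each heavy atom and fill implicit hydrogens from standard valence (C 4, N 3, O 2, S 2, halogen 1):
  atom 1: C, bond orders sum to 1 (valence 4) → 3 H
  atom 2: O, bond orders sum to 2 (valence 2) → 0 H
  atom 3: C, bond orders sum to 4 (valence 4) → 0 H
  atom 4: O, bond orders sum to 2 (valence 2) → 0 H
  atom 5: C, bond orders sum to 4 (valence 4) → 0 H
  atom 6: C, bond orders sum to 3 (valence 4) → 1 H
  atom 7: C, bond orders sum to 4 (valence 4) → 0 H
  atom 8: N, bond orders sum to 1 (valence 3) → 2 H
  atom 9: C, bond orders sum to 4 (valence 4) → 0 H
  atom 10: C, bond orders sum to 4 (valence 4) → 0 H
  atom 11: C, bond orders sum to 3 (valence 4) → 1 H
  atom 12: C, bond orders sum to 3 (valence 4) → 1 H
  atom 13: C, bond orders sum to 4 (valence 4) → 0 H
  atom 14: C, bond orders sum to 3 (valence 4) → 1 H
  atom 15: C, bond orders sum to 4 (valence 4) → 0 H
  atom 16: O, bond orders sum to 1 (valence 2) → 1 H
  atom 17: C with explicit H count 0
  atom 18: O, bond orders sum to 2 (valence 2) → 0 H
  atom 19: O, bond orders sum to 2 (valence 2) → 0 H
  atom 20: C, bond orders sum to 1 (valence 4) → 3 H
Total hydrogens: 13.

13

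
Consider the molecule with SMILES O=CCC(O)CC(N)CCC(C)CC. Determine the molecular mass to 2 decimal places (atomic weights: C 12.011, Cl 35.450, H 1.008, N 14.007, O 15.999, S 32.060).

First, the molecular formula is C11H23NO2 (counting implicit H from valence).
  C: 11 × 12.011 = 132.121
  H: 23 × 1.008 = 23.184
  N: 1 × 14.007 = 14.007
  O: 2 × 15.999 = 31.998
Sum: 11×12.011 + 23×1.008 + 1×14.007 + 2×15.999 = 201.310 → 201.31 g/mol.

201.31 g/mol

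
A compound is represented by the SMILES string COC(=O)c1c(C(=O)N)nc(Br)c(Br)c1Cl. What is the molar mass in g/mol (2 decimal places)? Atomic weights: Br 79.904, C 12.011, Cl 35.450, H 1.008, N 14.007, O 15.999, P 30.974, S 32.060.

372.40 g/mol

First, the molecular formula is C8H5Br2ClN2O3 (counting implicit H from valence).
  Br: 2 × 79.904 = 159.808
  C: 8 × 12.011 = 96.088
  Cl: 1 × 35.450 = 35.450
  H: 5 × 1.008 = 5.040
  N: 2 × 14.007 = 28.014
  O: 3 × 15.999 = 47.997
Sum: 2×79.904 + 8×12.011 + 1×35.450 + 5×1.008 + 2×14.007 + 3×15.999 = 372.397 → 372.40 g/mol.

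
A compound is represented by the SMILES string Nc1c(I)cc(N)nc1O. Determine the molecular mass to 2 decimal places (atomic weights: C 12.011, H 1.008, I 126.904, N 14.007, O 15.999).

First, the molecular formula is C5H6IN3O (counting implicit H from valence).
  C: 5 × 12.011 = 60.055
  H: 6 × 1.008 = 6.048
  I: 1 × 126.904 = 126.904
  N: 3 × 14.007 = 42.021
  O: 1 × 15.999 = 15.999
Sum: 5×12.011 + 6×1.008 + 1×126.904 + 3×14.007 + 1×15.999 = 251.027 → 251.03 g/mol.

251.03 g/mol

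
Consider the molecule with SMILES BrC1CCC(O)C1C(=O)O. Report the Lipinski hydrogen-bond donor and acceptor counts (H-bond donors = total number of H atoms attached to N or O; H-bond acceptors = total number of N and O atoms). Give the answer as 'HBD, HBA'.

2, 3

Donors: find every N or O and count the H atoms it carries.
  atom 6 (O): bond orders sum to 1 → 1 H
  atom 9 (O): bond orders sum to 2 → 0 H
  atom 10 (O): bond orders sum to 1 → 1 H
Lipinski HBD = 2.
Acceptors: N atoms = 0, O atoms = 3 → HBA = 3.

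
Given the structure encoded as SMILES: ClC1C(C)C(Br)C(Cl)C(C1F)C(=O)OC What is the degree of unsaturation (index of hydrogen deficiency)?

2

Molecular formula: C9H12BrCl2FO2.
DoU = (2C + 2 + N − H − X) / 2, where X is the halogen count and O/S are ignored.
    = (2·9 + 2 + 0 − 12 − 4) / 2 = 4 / 2 = 2.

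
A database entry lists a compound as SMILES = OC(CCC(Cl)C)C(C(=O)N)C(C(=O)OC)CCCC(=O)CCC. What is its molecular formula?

Walk through each heavy atom and fill implicit hydrogens from standard valence (C 4, N 3, O 2, S 2, halogen 1):
  atom 1: O, bond orders sum to 1 (valence 2) → 1 H
  atom 2: C, bond orders sum to 3 (valence 4) → 1 H
  atom 3: C, bond orders sum to 2 (valence 4) → 2 H
  atom 4: C, bond orders sum to 2 (valence 4) → 2 H
  atom 5: C, bond orders sum to 3 (valence 4) → 1 H
  atom 6: Cl (halogen, monovalent) → 0 H
  atom 7: C, bond orders sum to 1 (valence 4) → 3 H
  atom 8: C, bond orders sum to 3 (valence 4) → 1 H
  atom 9: C, bond orders sum to 4 (valence 4) → 0 H
  atom 10: O, bond orders sum to 2 (valence 2) → 0 H
  atom 11: N, bond orders sum to 1 (valence 3) → 2 H
  atom 12: C, bond orders sum to 3 (valence 4) → 1 H
  atom 13: C, bond orders sum to 4 (valence 4) → 0 H
  atom 14: O, bond orders sum to 2 (valence 2) → 0 H
  atom 15: O, bond orders sum to 2 (valence 2) → 0 H
  atom 16: C, bond orders sum to 1 (valence 4) → 3 H
  atom 17: C, bond orders sum to 2 (valence 4) → 2 H
  atom 18: C, bond orders sum to 2 (valence 4) → 2 H
  atom 19: C, bond orders sum to 2 (valence 4) → 2 H
  atom 20: C, bond orders sum to 4 (valence 4) → 0 H
  atom 21: O, bond orders sum to 2 (valence 2) → 0 H
  atom 22: C, bond orders sum to 2 (valence 4) → 2 H
  atom 23: C, bond orders sum to 2 (valence 4) → 2 H
  atom 24: C, bond orders sum to 1 (valence 4) → 3 H
Totals → C:17, H:30, Cl:1, N:1, O:5.
In Hill order: C17H30ClNO5.

C17H30ClNO5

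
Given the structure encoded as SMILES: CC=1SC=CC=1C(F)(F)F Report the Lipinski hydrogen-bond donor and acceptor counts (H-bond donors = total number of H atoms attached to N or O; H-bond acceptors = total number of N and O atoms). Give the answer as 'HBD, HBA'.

0, 0

Donors: find every N or O and count the H atoms it carries.
  (no N or O atoms present)
Lipinski HBD = 0.
Acceptors: N atoms = 0, O atoms = 0 → HBA = 0.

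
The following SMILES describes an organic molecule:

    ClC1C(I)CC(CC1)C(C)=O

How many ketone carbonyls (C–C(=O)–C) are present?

1

The ketone motif appears at heavy-atom position 9 in the SMILES.
Ketone count: 1.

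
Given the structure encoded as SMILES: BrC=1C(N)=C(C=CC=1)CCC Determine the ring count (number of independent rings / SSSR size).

1

In SMILES, each pair of matching ring-closure digits denotes one ring-closing bond; the number of such bonds equals the number of independent rings.
Ring-closure bonds here: 1.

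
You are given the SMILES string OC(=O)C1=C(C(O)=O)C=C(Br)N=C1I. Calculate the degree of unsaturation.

6

Molecular formula: C7H3BrINO4.
DoU = (2C + 2 + N − H − X) / 2, where X is the halogen count and O/S are ignored.
    = (2·7 + 2 + 1 − 3 − 2) / 2 = 12 / 2 = 6.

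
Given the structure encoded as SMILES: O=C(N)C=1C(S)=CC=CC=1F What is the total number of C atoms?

Count every carbon token in the SMILES (each C, including those in ring-closure positions and inside branches).
Carbon count: 7.

7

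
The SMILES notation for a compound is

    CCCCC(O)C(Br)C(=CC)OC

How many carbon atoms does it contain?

Count every carbon token in the SMILES (each C, including those in ring-closure positions and inside branches).
Carbon count: 10.

10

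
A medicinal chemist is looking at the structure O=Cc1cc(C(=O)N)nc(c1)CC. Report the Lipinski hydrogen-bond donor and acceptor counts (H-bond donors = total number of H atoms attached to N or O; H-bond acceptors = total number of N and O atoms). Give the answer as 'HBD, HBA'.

Donors: find every N or O and count the H atoms it carries.
  atom 1 (O): bond orders sum to 2 → 0 H
  atom 7 (O): bond orders sum to 2 → 0 H
  atom 8 (N): bond orders sum to 1 → 2 H
  atom 9 (N): bond orders sum to 3 → 0 H
Lipinski HBD = 2.
Acceptors: N atoms = 2, O atoms = 2 → HBA = 4.

2, 4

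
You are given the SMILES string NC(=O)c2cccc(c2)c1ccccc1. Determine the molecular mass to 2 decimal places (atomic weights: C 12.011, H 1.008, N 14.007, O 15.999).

First, the molecular formula is C13H11NO (counting implicit H from valence).
  C: 13 × 12.011 = 156.143
  H: 11 × 1.008 = 11.088
  N: 1 × 14.007 = 14.007
  O: 1 × 15.999 = 15.999
Sum: 13×12.011 + 11×1.008 + 1×14.007 + 1×15.999 = 197.237 → 197.24 g/mol.

197.24 g/mol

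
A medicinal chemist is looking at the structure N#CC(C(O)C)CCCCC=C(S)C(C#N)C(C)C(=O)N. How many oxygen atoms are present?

2

Scan the SMILES for O atoms (remember two-letter symbols like Cl and Br are single atoms).
Oxygen count: 2.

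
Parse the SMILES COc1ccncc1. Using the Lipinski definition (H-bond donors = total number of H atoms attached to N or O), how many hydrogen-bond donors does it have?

Donors: find every N or O and count the H atoms it carries.
  atom 2 (O): bond orders sum to 2 → 0 H
  atom 6 (N): bond orders sum to 3 → 0 H
Lipinski HBD = 0.

0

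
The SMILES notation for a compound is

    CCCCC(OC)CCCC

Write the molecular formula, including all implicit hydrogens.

Walk through each heavy atom and fill implicit hydrogens from standard valence (C 4, N 3, O 2, S 2, halogen 1):
  atom 1: C, bond orders sum to 1 (valence 4) → 3 H
  atom 2: C, bond orders sum to 2 (valence 4) → 2 H
  atom 3: C, bond orders sum to 2 (valence 4) → 2 H
  atom 4: C, bond orders sum to 2 (valence 4) → 2 H
  atom 5: C, bond orders sum to 3 (valence 4) → 1 H
  atom 6: O, bond orders sum to 2 (valence 2) → 0 H
  atom 7: C, bond orders sum to 1 (valence 4) → 3 H
  atom 8: C, bond orders sum to 2 (valence 4) → 2 H
  atom 9: C, bond orders sum to 2 (valence 4) → 2 H
  atom 10: C, bond orders sum to 2 (valence 4) → 2 H
  atom 11: C, bond orders sum to 1 (valence 4) → 3 H
Totals → C:10, H:22, O:1.
In Hill order: C10H22O.

C10H22O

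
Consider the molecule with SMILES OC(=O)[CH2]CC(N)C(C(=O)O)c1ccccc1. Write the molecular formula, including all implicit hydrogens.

Walk through each heavy atom and fill implicit hydrogens from standard valence (C 4, N 3, O 2, S 2, halogen 1); for lowercase aromatic atoms, an aromatic c carries 1 H when it has two neighbours and 0 H with three, and aromatic n carries 0 H:
  atom 1: O, bond orders sum to 1 (valence 2) → 1 H
  atom 2: C, bond orders sum to 4 (valence 4) → 0 H
  atom 3: O, bond orders sum to 2 (valence 2) → 0 H
  atom 4: C with explicit H count 2
  atom 5: C, bond orders sum to 2 (valence 4) → 2 H
  atom 6: C, bond orders sum to 3 (valence 4) → 1 H
  atom 7: N, bond orders sum to 1 (valence 3) → 2 H
  atom 8: C, bond orders sum to 3 (valence 4) → 1 H
  atom 9: C, bond orders sum to 4 (valence 4) → 0 H
  atom 10: O, bond orders sum to 2 (valence 2) → 0 H
  atom 11: O, bond orders sum to 1 (valence 2) → 1 H
  atom 12: aromatic c, 3 neighbours → 0 H
  atom 13: aromatic c, 2 neighbours → 1 H
  atom 14: aromatic c, 2 neighbours → 1 H
  atom 15: aromatic c, 2 neighbours → 1 H
  atom 16: aromatic c, 2 neighbours → 1 H
  atom 17: aromatic c, 2 neighbours → 1 H
Totals → C:12, H:15, N:1, O:4.
In Hill order: C12H15NO4.

C12H15NO4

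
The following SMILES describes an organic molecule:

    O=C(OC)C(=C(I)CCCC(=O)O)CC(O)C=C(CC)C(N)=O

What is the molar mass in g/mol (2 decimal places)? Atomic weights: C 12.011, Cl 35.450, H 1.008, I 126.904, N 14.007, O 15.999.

First, the molecular formula is C15H22INO6 (counting implicit H from valence).
  C: 15 × 12.011 = 180.165
  H: 22 × 1.008 = 22.176
  I: 1 × 126.904 = 126.904
  N: 1 × 14.007 = 14.007
  O: 6 × 15.999 = 95.994
Sum: 15×12.011 + 22×1.008 + 1×126.904 + 1×14.007 + 6×15.999 = 439.246 → 439.25 g/mol.

439.25 g/mol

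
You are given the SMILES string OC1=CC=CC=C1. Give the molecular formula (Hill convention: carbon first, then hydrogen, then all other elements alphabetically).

Walk through each heavy atom and fill implicit hydrogens from standard valence (C 4, N 3, O 2, S 2, halogen 1):
  atom 1: O, bond orders sum to 1 (valence 2) → 1 H
  atom 2: C, bond orders sum to 4 (valence 4) → 0 H
  atom 3: C, bond orders sum to 3 (valence 4) → 1 H
  atom 4: C, bond orders sum to 3 (valence 4) → 1 H
  atom 5: C, bond orders sum to 3 (valence 4) → 1 H
  atom 6: C, bond orders sum to 3 (valence 4) → 1 H
  atom 7: C, bond orders sum to 3 (valence 4) → 1 H
Totals → C:6, H:6, O:1.

C6H6O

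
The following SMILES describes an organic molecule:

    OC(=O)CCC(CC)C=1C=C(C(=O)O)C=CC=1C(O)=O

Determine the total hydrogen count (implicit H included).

Walk through each heavy atom and fill implicit hydrogens from standard valence (C 4, N 3, O 2, S 2, halogen 1):
  atom 1: O, bond orders sum to 1 (valence 2) → 1 H
  atom 2: C, bond orders sum to 4 (valence 4) → 0 H
  atom 3: O, bond orders sum to 2 (valence 2) → 0 H
  atom 4: C, bond orders sum to 2 (valence 4) → 2 H
  atom 5: C, bond orders sum to 2 (valence 4) → 2 H
  atom 6: C, bond orders sum to 3 (valence 4) → 1 H
  atom 7: C, bond orders sum to 2 (valence 4) → 2 H
  atom 8: C, bond orders sum to 1 (valence 4) → 3 H
  atom 9: C, bond orders sum to 4 (valence 4) → 0 H
  atom 10: C, bond orders sum to 3 (valence 4) → 1 H
  atom 11: C, bond orders sum to 4 (valence 4) → 0 H
  atom 12: C, bond orders sum to 4 (valence 4) → 0 H
  atom 13: O, bond orders sum to 2 (valence 2) → 0 H
  atom 14: O, bond orders sum to 1 (valence 2) → 1 H
  atom 15: C, bond orders sum to 3 (valence 4) → 1 H
  atom 16: C, bond orders sum to 3 (valence 4) → 1 H
  atom 17: C, bond orders sum to 4 (valence 4) → 0 H
  atom 18: C, bond orders sum to 4 (valence 4) → 0 H
  atom 19: O, bond orders sum to 1 (valence 2) → 1 H
  atom 20: O, bond orders sum to 2 (valence 2) → 0 H
Total hydrogens: 16.

16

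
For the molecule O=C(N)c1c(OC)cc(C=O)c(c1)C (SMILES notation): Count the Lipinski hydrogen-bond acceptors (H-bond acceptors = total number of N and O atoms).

N atoms: 1; O atoms: 3.
Lipinski HBA = 1 + 3 = 4.

4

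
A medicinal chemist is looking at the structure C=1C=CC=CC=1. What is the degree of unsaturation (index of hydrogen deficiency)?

Molecular formula: C6H6.
DoU = (2C + 2 + N − H − X) / 2, where X is the halogen count and O/S are ignored.
    = (2·6 + 2 + 0 − 6 − 0) / 2 = 8 / 2 = 4.

4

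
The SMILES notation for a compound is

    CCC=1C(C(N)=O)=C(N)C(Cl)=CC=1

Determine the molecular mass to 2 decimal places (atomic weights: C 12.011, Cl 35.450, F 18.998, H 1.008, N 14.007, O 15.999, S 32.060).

First, the molecular formula is C9H11ClN2O (counting implicit H from valence).
  C: 9 × 12.011 = 108.099
  Cl: 1 × 35.450 = 35.450
  H: 11 × 1.008 = 11.088
  N: 2 × 14.007 = 28.014
  O: 1 × 15.999 = 15.999
Sum: 9×12.011 + 1×35.450 + 11×1.008 + 2×14.007 + 1×15.999 = 198.650 → 198.65 g/mol.

198.65 g/mol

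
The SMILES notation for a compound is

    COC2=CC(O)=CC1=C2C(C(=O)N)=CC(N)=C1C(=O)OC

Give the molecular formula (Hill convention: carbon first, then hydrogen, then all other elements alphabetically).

C14H14N2O5

Walk through each heavy atom and fill implicit hydrogens from standard valence (C 4, N 3, O 2, S 2, halogen 1):
  atom 1: C, bond orders sum to 1 (valence 4) → 3 H
  atom 2: O, bond orders sum to 2 (valence 2) → 0 H
  atom 3: C, bond orders sum to 4 (valence 4) → 0 H
  atom 4: C, bond orders sum to 3 (valence 4) → 1 H
  atom 5: C, bond orders sum to 4 (valence 4) → 0 H
  atom 6: O, bond orders sum to 1 (valence 2) → 1 H
  atom 7: C, bond orders sum to 3 (valence 4) → 1 H
  atom 8: C, bond orders sum to 4 (valence 4) → 0 H
  atom 9: C, bond orders sum to 4 (valence 4) → 0 H
  atom 10: C, bond orders sum to 4 (valence 4) → 0 H
  atom 11: C, bond orders sum to 4 (valence 4) → 0 H
  atom 12: O, bond orders sum to 2 (valence 2) → 0 H
  atom 13: N, bond orders sum to 1 (valence 3) → 2 H
  atom 14: C, bond orders sum to 3 (valence 4) → 1 H
  atom 15: C, bond orders sum to 4 (valence 4) → 0 H
  atom 16: N, bond orders sum to 1 (valence 3) → 2 H
  atom 17: C, bond orders sum to 4 (valence 4) → 0 H
  atom 18: C, bond orders sum to 4 (valence 4) → 0 H
  atom 19: O, bond orders sum to 2 (valence 2) → 0 H
  atom 20: O, bond orders sum to 2 (valence 2) → 0 H
  atom 21: C, bond orders sum to 1 (valence 4) → 3 H
Totals → C:14, H:14, N:2, O:5.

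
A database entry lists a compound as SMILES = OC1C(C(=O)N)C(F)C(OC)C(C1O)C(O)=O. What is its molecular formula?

C9H14FNO6

Walk through each heavy atom and fill implicit hydrogens from standard valence (C 4, N 3, O 2, S 2, halogen 1):
  atom 1: O, bond orders sum to 1 (valence 2) → 1 H
  atom 2: C, bond orders sum to 3 (valence 4) → 1 H
  atom 3: C, bond orders sum to 3 (valence 4) → 1 H
  atom 4: C, bond orders sum to 4 (valence 4) → 0 H
  atom 5: O, bond orders sum to 2 (valence 2) → 0 H
  atom 6: N, bond orders sum to 1 (valence 3) → 2 H
  atom 7: C, bond orders sum to 3 (valence 4) → 1 H
  atom 8: F (halogen, monovalent) → 0 H
  atom 9: C, bond orders sum to 3 (valence 4) → 1 H
  atom 10: O, bond orders sum to 2 (valence 2) → 0 H
  atom 11: C, bond orders sum to 1 (valence 4) → 3 H
  atom 12: C, bond orders sum to 3 (valence 4) → 1 H
  atom 13: C, bond orders sum to 3 (valence 4) → 1 H
  atom 14: O, bond orders sum to 1 (valence 2) → 1 H
  atom 15: C, bond orders sum to 4 (valence 4) → 0 H
  atom 16: O, bond orders sum to 1 (valence 2) → 1 H
  atom 17: O, bond orders sum to 2 (valence 2) → 0 H
Totals → C:9, H:14, F:1, N:1, O:6.
In Hill order: C9H14FNO6.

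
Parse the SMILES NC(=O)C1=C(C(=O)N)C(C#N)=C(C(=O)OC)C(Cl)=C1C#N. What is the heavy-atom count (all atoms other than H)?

21

Every atom symbol written in the SMILES (organic subset) is one heavy atom; implicit H are not written.
Heavy atoms by element → C:12, Cl:1, N:4, O:4.
Total: 21.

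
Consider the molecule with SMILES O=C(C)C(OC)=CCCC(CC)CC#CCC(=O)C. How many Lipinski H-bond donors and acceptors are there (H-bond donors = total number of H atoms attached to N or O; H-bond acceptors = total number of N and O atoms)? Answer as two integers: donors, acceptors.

0, 3

Donors: find every N or O and count the H atoms it carries.
  atom 1 (O): bond orders sum to 2 → 0 H
  atom 5 (O): bond orders sum to 2 → 0 H
  atom 18 (O): bond orders sum to 2 → 0 H
Lipinski HBD = 0.
Acceptors: N atoms = 0, O atoms = 3 → HBA = 3.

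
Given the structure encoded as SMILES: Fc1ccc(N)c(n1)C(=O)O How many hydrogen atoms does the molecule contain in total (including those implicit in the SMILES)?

Walk through each heavy atom and fill implicit hydrogens from standard valence (C 4, N 3, O 2, S 2, halogen 1); for lowercase aromatic atoms, an aromatic c carries 1 H when it has two neighbours and 0 H with three, and aromatic n carries 0 H:
  atom 1: F (halogen, monovalent) → 0 H
  atom 2: aromatic c, 3 neighbours → 0 H
  atom 3: aromatic c, 2 neighbours → 1 H
  atom 4: aromatic c, 2 neighbours → 1 H
  atom 5: aromatic c, 3 neighbours → 0 H
  atom 6: N, bond orders sum to 1 (valence 3) → 2 H
  atom 7: aromatic c, 3 neighbours → 0 H
  atom 8: aromatic n, 2 neighbours → 0 H
  atom 9: C, bond orders sum to 4 (valence 4) → 0 H
  atom 10: O, bond orders sum to 2 (valence 2) → 0 H
  atom 11: O, bond orders sum to 1 (valence 2) → 1 H
Total hydrogens: 5.

5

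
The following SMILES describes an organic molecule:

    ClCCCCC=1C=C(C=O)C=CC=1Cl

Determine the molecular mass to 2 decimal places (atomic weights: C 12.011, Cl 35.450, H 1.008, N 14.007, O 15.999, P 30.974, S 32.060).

First, the molecular formula is C11H12Cl2O (counting implicit H from valence).
  C: 11 × 12.011 = 132.121
  Cl: 2 × 35.450 = 70.900
  H: 12 × 1.008 = 12.096
  O: 1 × 15.999 = 15.999
Sum: 11×12.011 + 2×35.450 + 12×1.008 + 1×15.999 = 231.116 → 231.12 g/mol.

231.12 g/mol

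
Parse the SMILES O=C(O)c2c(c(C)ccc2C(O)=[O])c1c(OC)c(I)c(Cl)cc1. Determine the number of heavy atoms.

23

Every atom symbol written in the SMILES (organic subset) is one heavy atom; implicit H are not written.
Heavy atoms by element → C:16, Cl:1, I:1, O:5.
Total: 23.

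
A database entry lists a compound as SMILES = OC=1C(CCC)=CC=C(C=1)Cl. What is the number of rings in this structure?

1

In SMILES, each pair of matching ring-closure digits denotes one ring-closing bond; the number of such bonds equals the number of independent rings.
Ring-closure bonds here: 1.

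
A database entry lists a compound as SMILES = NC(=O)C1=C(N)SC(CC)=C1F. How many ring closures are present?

In SMILES, each pair of matching ring-closure digits denotes one ring-closing bond; the number of such bonds equals the number of independent rings.
Ring-closure bonds here: 1.

1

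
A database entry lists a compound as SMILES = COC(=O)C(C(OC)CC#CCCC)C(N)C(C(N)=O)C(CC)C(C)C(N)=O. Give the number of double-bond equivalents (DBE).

Molecular formula: C20H35N3O5.
DoU = (2C + 2 + N − H − X) / 2, where X is the halogen count and O/S are ignored.
    = (2·20 + 2 + 3 − 35 − 0) / 2 = 10 / 2 = 5.

5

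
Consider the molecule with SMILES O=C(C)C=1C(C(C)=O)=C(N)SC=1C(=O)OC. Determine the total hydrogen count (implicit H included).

Walk through each heavy atom and fill implicit hydrogens from standard valence (C 4, N 3, O 2, S 2, halogen 1):
  atom 1: O, bond orders sum to 2 (valence 2) → 0 H
  atom 2: C, bond orders sum to 4 (valence 4) → 0 H
  atom 3: C, bond orders sum to 1 (valence 4) → 3 H
  atom 4: C, bond orders sum to 4 (valence 4) → 0 H
  atom 5: C, bond orders sum to 4 (valence 4) → 0 H
  atom 6: C, bond orders sum to 4 (valence 4) → 0 H
  atom 7: C, bond orders sum to 1 (valence 4) → 3 H
  atom 8: O, bond orders sum to 2 (valence 2) → 0 H
  atom 9: C, bond orders sum to 4 (valence 4) → 0 H
  atom 10: N, bond orders sum to 1 (valence 3) → 2 H
  atom 11: S, bond orders sum to 2 (valence 2) → 0 H
  atom 12: C, bond orders sum to 4 (valence 4) → 0 H
  atom 13: C, bond orders sum to 4 (valence 4) → 0 H
  atom 14: O, bond orders sum to 2 (valence 2) → 0 H
  atom 15: O, bond orders sum to 2 (valence 2) → 0 H
  atom 16: C, bond orders sum to 1 (valence 4) → 3 H
Total hydrogens: 11.

11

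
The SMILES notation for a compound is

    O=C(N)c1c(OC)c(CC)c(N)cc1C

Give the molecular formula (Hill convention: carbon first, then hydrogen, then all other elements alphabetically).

Walk through each heavy atom and fill implicit hydrogens from standard valence (C 4, N 3, O 2, S 2, halogen 1); for lowercase aromatic atoms, an aromatic c carries 1 H when it has two neighbours and 0 H with three, and aromatic n carries 0 H:
  atom 1: O, bond orders sum to 2 (valence 2) → 0 H
  atom 2: C, bond orders sum to 4 (valence 4) → 0 H
  atom 3: N, bond orders sum to 1 (valence 3) → 2 H
  atom 4: aromatic c, 3 neighbours → 0 H
  atom 5: aromatic c, 3 neighbours → 0 H
  atom 6: O, bond orders sum to 2 (valence 2) → 0 H
  atom 7: C, bond orders sum to 1 (valence 4) → 3 H
  atom 8: aromatic c, 3 neighbours → 0 H
  atom 9: C, bond orders sum to 2 (valence 4) → 2 H
  atom 10: C, bond orders sum to 1 (valence 4) → 3 H
  atom 11: aromatic c, 3 neighbours → 0 H
  atom 12: N, bond orders sum to 1 (valence 3) → 2 H
  atom 13: aromatic c, 2 neighbours → 1 H
  atom 14: aromatic c, 3 neighbours → 0 H
  atom 15: C, bond orders sum to 1 (valence 4) → 3 H
Totals → C:11, H:16, N:2, O:2.
In Hill order: C11H16N2O2.

C11H16N2O2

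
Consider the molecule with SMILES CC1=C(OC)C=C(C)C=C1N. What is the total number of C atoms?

9

Count every carbon token in the SMILES (each C, including those in ring-closure positions and inside branches).
Carbon count: 9.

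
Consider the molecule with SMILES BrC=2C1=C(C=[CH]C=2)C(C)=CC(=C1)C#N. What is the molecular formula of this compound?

Walk through each heavy atom and fill implicit hydrogens from standard valence (C 4, N 3, O 2, S 2, halogen 1):
  atom 1: Br (halogen, monovalent) → 0 H
  atom 2: C, bond orders sum to 4 (valence 4) → 0 H
  atom 3: C, bond orders sum to 4 (valence 4) → 0 H
  atom 4: C, bond orders sum to 4 (valence 4) → 0 H
  atom 5: C, bond orders sum to 3 (valence 4) → 1 H
  atom 6: C with explicit H count 1
  atom 7: C, bond orders sum to 3 (valence 4) → 1 H
  atom 8: C, bond orders sum to 4 (valence 4) → 0 H
  atom 9: C, bond orders sum to 1 (valence 4) → 3 H
  atom 10: C, bond orders sum to 3 (valence 4) → 1 H
  atom 11: C, bond orders sum to 4 (valence 4) → 0 H
  atom 12: C, bond orders sum to 3 (valence 4) → 1 H
  atom 13: C, bond orders sum to 4 (valence 4) → 0 H
  atom 14: N, bond orders sum to 3 (valence 3) → 0 H
Totals → C:12, H:8, Br:1, N:1.
In Hill order: C12H8BrN.

C12H8BrN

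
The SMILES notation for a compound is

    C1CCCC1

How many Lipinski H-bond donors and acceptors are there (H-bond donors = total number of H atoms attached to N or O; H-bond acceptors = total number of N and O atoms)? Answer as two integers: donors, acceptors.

0, 0

Donors: find every N or O and count the H atoms it carries.
  (no N or O atoms present)
Lipinski HBD = 0.
Acceptors: N atoms = 0, O atoms = 0 → HBA = 0.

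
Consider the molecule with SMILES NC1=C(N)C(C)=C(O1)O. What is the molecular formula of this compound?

Walk through each heavy atom and fill implicit hydrogens from standard valence (C 4, N 3, O 2, S 2, halogen 1):
  atom 1: N, bond orders sum to 1 (valence 3) → 2 H
  atom 2: C, bond orders sum to 4 (valence 4) → 0 H
  atom 3: C, bond orders sum to 4 (valence 4) → 0 H
  atom 4: N, bond orders sum to 1 (valence 3) → 2 H
  atom 5: C, bond orders sum to 4 (valence 4) → 0 H
  atom 6: C, bond orders sum to 1 (valence 4) → 3 H
  atom 7: C, bond orders sum to 4 (valence 4) → 0 H
  atom 8: O, bond orders sum to 2 (valence 2) → 0 H
  atom 9: O, bond orders sum to 1 (valence 2) → 1 H
Totals → C:5, H:8, N:2, O:2.

C5H8N2O2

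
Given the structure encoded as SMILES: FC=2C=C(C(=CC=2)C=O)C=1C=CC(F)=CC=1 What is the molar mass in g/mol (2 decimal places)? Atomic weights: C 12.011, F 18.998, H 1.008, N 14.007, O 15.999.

First, the molecular formula is C13H8F2O (counting implicit H from valence).
  C: 13 × 12.011 = 156.143
  F: 2 × 18.998 = 37.996
  H: 8 × 1.008 = 8.064
  O: 1 × 15.999 = 15.999
Sum: 13×12.011 + 2×18.998 + 8×1.008 + 1×15.999 = 218.202 → 218.20 g/mol.

218.20 g/mol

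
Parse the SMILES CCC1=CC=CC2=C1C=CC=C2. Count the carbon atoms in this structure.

Count every carbon token in the SMILES (each C, including those in ring-closure positions and inside branches).
Carbon count: 12.

12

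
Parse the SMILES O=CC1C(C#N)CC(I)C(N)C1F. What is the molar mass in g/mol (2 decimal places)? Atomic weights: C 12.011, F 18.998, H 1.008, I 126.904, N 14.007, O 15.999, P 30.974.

296.08 g/mol

First, the molecular formula is C8H10FIN2O (counting implicit H from valence).
  C: 8 × 12.011 = 96.088
  F: 1 × 18.998 = 18.998
  H: 10 × 1.008 = 10.080
  I: 1 × 126.904 = 126.904
  N: 2 × 14.007 = 28.014
  O: 1 × 15.999 = 15.999
Sum: 8×12.011 + 1×18.998 + 10×1.008 + 1×126.904 + 2×14.007 + 1×15.999 = 296.083 → 296.08 g/mol.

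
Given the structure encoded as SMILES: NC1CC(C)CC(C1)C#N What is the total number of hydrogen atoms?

14

Walk through each heavy atom and fill implicit hydrogens from standard valence (C 4, N 3, O 2, S 2, halogen 1):
  atom 1: N, bond orders sum to 1 (valence 3) → 2 H
  atom 2: C, bond orders sum to 3 (valence 4) → 1 H
  atom 3: C, bond orders sum to 2 (valence 4) → 2 H
  atom 4: C, bond orders sum to 3 (valence 4) → 1 H
  atom 5: C, bond orders sum to 1 (valence 4) → 3 H
  atom 6: C, bond orders sum to 2 (valence 4) → 2 H
  atom 7: C, bond orders sum to 3 (valence 4) → 1 H
  atom 8: C, bond orders sum to 2 (valence 4) → 2 H
  atom 9: C, bond orders sum to 4 (valence 4) → 0 H
  atom 10: N, bond orders sum to 3 (valence 3) → 0 H
Total hydrogens: 14.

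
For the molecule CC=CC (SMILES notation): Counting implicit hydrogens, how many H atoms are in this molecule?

Walk through each heavy atom and fill implicit hydrogens from standard valence (C 4, N 3, O 2, S 2, halogen 1):
  atom 1: C, bond orders sum to 1 (valence 4) → 3 H
  atom 2: C, bond orders sum to 3 (valence 4) → 1 H
  atom 3: C, bond orders sum to 3 (valence 4) → 1 H
  atom 4: C, bond orders sum to 1 (valence 4) → 3 H
Total hydrogens: 8.

8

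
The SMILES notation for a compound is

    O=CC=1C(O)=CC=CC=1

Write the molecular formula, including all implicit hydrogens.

C7H6O2

Walk through each heavy atom and fill implicit hydrogens from standard valence (C 4, N 3, O 2, S 2, halogen 1):
  atom 1: O, bond orders sum to 2 (valence 2) → 0 H
  atom 2: C, bond orders sum to 3 (valence 4) → 1 H
  atom 3: C, bond orders sum to 4 (valence 4) → 0 H
  atom 4: C, bond orders sum to 4 (valence 4) → 0 H
  atom 5: O, bond orders sum to 1 (valence 2) → 1 H
  atom 6: C, bond orders sum to 3 (valence 4) → 1 H
  atom 7: C, bond orders sum to 3 (valence 4) → 1 H
  atom 8: C, bond orders sum to 3 (valence 4) → 1 H
  atom 9: C, bond orders sum to 3 (valence 4) → 1 H
Totals → C:7, H:6, O:2.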